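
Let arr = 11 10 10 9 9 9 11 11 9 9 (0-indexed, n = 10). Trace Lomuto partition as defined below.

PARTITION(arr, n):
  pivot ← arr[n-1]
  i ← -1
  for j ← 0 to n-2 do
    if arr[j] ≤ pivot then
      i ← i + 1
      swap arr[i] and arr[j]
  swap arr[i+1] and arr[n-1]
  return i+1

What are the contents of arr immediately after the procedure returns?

9 9 9 9 9 10 11 11 11 10

pivot=9, i=-1
j=0: 11>9, skip
j=1: 10>9, skip
j=2: 10>9, skip
j=3: 9≤9, i=0, swap(0,3) ⇒ 9 10 10 11 9 9 11 11 9 9
j=4: 9≤9, i=1, swap(1,4) ⇒ 9 9 10 11 10 9 11 11 9 9
j=5: 9≤9, i=2, swap(2,5) ⇒ 9 9 9 11 10 10 11 11 9 9
j=6: 11>9, skip
j=7: 11>9, skip
j=8: 9≤9, i=3, swap(3,8) ⇒ 9 9 9 9 10 10 11 11 11 9
swap(4,9) ⇒ 9 9 9 9 9 10 11 11 11 10; return 4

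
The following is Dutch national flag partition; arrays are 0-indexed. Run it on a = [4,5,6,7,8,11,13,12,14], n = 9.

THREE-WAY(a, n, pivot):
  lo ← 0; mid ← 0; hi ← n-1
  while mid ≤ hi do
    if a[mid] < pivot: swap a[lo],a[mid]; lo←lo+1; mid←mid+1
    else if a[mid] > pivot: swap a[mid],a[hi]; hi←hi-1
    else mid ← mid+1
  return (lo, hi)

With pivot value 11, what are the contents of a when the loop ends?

pivot = 11; lo=0, mid=0, hi=8
a[mid]=4<11: swap a[0],a[0]; lo=1,mid=1 → [4,5,6,7,8,11,13,12,14]
a[mid]=5<11: swap a[1],a[1]; lo=2,mid=2 → [4,5,6,7,8,11,13,12,14]
a[mid]=6<11: swap a[2],a[2]; lo=3,mid=3 → [4,5,6,7,8,11,13,12,14]
a[mid]=7<11: swap a[3],a[3]; lo=4,mid=4 → [4,5,6,7,8,11,13,12,14]
a[mid]=8<11: swap a[4],a[4]; lo=5,mid=5 → [4,5,6,7,8,11,13,12,14]
a[mid]=11=11: mid=6
a[mid]=13>11: swap a[6],a[8]; hi=7 → [4,5,6,7,8,11,14,12,13]
a[mid]=14>11: swap a[6],a[7]; hi=6 → [4,5,6,7,8,11,12,14,13]
a[mid]=12>11: swap a[6],a[6]; hi=5 → [4,5,6,7,8,11,12,14,13]
end: lo=5, hi=5; a = [4,5,6,7,8,11,12,14,13]

[4,5,6,7,8,11,12,14,13]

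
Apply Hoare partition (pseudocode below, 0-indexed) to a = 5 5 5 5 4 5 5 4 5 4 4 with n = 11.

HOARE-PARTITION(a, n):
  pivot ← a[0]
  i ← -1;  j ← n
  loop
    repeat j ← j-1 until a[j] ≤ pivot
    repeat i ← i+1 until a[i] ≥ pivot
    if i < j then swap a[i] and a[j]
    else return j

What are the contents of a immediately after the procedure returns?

4 4 5 4 4 5 5 5 5 5 5

pivot = a[0] = 5; i = -1, j = 11
j→10 (a[10]=4≤5), i→0 (a[0]=5≥5); i<j, swap → 4 5 5 5 4 5 5 4 5 4 5
j→9 (a[9]=4≤5), i→1 (a[1]=5≥5); i<j, swap → 4 4 5 5 4 5 5 4 5 5 5
j→8 (a[8]=5≤5), i→2 (a[2]=5≥5); i<j, swap → 4 4 5 5 4 5 5 4 5 5 5
j→7 (a[7]=4≤5), i→3 (a[3]=5≥5); i<j, swap → 4 4 5 4 4 5 5 5 5 5 5
j→6 (a[6]=5≤5), i→5 (a[5]=5≥5); i<j, swap → 4 4 5 4 4 5 5 5 5 5 5
j→5, i→6; i≥j, return j=5. a = 4 4 5 4 4 5 5 5 5 5 5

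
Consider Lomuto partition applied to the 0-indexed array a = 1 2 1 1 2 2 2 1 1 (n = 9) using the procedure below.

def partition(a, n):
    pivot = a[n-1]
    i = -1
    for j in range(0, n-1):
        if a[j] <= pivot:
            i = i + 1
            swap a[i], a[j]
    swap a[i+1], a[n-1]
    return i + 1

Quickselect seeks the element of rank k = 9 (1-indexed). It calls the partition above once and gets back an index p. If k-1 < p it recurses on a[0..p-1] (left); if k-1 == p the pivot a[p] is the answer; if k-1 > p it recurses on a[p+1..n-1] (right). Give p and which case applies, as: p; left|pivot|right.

pivot=1, i=-1
j=0: 1≤1, i=0, swap(0,0) ⇒ 1 2 1 1 2 2 2 1 1
j=1: 2>1, skip
j=2: 1≤1, i=1, swap(1,2) ⇒ 1 1 2 1 2 2 2 1 1
j=3: 1≤1, i=2, swap(2,3) ⇒ 1 1 1 2 2 2 2 1 1
j=4: 2>1, skip
j=5: 2>1, skip
j=6: 2>1, skip
j=7: 1≤1, i=3, swap(3,7) ⇒ 1 1 1 1 2 2 2 2 1
swap(4,8) ⇒ 1 1 1 1 1 2 2 2 2; return 4
p = 4; k-1 = 8 > 4 ⇒ right

4; right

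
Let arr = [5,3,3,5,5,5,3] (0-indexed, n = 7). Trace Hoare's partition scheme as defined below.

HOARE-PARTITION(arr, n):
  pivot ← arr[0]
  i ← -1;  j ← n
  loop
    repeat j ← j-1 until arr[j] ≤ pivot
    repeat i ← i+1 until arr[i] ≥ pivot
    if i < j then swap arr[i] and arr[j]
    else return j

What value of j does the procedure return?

pivot = arr[0] = 5; i = -1, j = 7
j→6 (arr[6]=3≤5), i→0 (arr[0]=5≥5); i<j, swap → [3,3,3,5,5,5,5]
j→5 (arr[5]=5≤5), i→3 (arr[3]=5≥5); i<j, swap → [3,3,3,5,5,5,5]
j→4, i→4; i≥j, return j=4. arr = [3,3,3,5,5,5,5]

4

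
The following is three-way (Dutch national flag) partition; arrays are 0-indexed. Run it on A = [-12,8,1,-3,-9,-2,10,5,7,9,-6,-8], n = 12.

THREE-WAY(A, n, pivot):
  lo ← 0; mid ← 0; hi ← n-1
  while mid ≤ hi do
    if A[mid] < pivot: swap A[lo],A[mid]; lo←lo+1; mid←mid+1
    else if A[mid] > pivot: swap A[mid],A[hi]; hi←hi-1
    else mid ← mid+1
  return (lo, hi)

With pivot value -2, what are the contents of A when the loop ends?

pivot = -2; lo=0, mid=0, hi=11
A[mid]=-12<-2: swap A[0],A[0]; lo=1,mid=1 → [-12,8,1,-3,-9,-2,10,5,7,9,-6,-8]
A[mid]=8>-2: swap A[1],A[11]; hi=10 → [-12,-8,1,-3,-9,-2,10,5,7,9,-6,8]
A[mid]=-8<-2: swap A[1],A[1]; lo=2,mid=2 → [-12,-8,1,-3,-9,-2,10,5,7,9,-6,8]
A[mid]=1>-2: swap A[2],A[10]; hi=9 → [-12,-8,-6,-3,-9,-2,10,5,7,9,1,8]
A[mid]=-6<-2: swap A[2],A[2]; lo=3,mid=3 → [-12,-8,-6,-3,-9,-2,10,5,7,9,1,8]
A[mid]=-3<-2: swap A[3],A[3]; lo=4,mid=4 → [-12,-8,-6,-3,-9,-2,10,5,7,9,1,8]
A[mid]=-9<-2: swap A[4],A[4]; lo=5,mid=5 → [-12,-8,-6,-3,-9,-2,10,5,7,9,1,8]
A[mid]=-2=-2: mid=6
A[mid]=10>-2: swap A[6],A[9]; hi=8 → [-12,-8,-6,-3,-9,-2,9,5,7,10,1,8]
A[mid]=9>-2: swap A[6],A[8]; hi=7 → [-12,-8,-6,-3,-9,-2,7,5,9,10,1,8]
A[mid]=7>-2: swap A[6],A[7]; hi=6 → [-12,-8,-6,-3,-9,-2,5,7,9,10,1,8]
A[mid]=5>-2: swap A[6],A[6]; hi=5 → [-12,-8,-6,-3,-9,-2,5,7,9,10,1,8]
end: lo=5, hi=5; A = [-12,-8,-6,-3,-9,-2,5,7,9,10,1,8]

[-12,-8,-6,-3,-9,-2,5,7,9,10,1,8]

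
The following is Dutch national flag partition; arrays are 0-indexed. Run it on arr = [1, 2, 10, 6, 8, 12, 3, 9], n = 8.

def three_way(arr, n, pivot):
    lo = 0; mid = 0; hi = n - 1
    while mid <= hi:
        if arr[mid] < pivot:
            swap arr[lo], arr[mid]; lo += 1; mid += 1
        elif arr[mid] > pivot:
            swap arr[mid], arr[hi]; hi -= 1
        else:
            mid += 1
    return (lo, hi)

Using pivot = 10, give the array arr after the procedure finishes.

[1, 2, 6, 8, 9, 3, 10, 12]

lo=0 mid=0 hi=7
1<10: swap(0,0), lo=1 mid=1 ⇒ [1, 2, 10, 6, 8, 12, 3, 9]
2<10: swap(1,1), lo=2 mid=2 ⇒ [1, 2, 10, 6, 8, 12, 3, 9]
10=10: mid=3
6<10: swap(2,3), lo=3 mid=4 ⇒ [1, 2, 6, 10, 8, 12, 3, 9]
8<10: swap(3,4), lo=4 mid=5 ⇒ [1, 2, 6, 8, 10, 12, 3, 9]
12>10: swap(5,7), hi=6 ⇒ [1, 2, 6, 8, 10, 9, 3, 12]
9<10: swap(4,5), lo=5 mid=6 ⇒ [1, 2, 6, 8, 9, 10, 3, 12]
3<10: swap(5,6), lo=6 mid=7 ⇒ [1, 2, 6, 8, 9, 3, 10, 12]
done. lo=6 hi=6; arr=[1, 2, 6, 8, 9, 3, 10, 12]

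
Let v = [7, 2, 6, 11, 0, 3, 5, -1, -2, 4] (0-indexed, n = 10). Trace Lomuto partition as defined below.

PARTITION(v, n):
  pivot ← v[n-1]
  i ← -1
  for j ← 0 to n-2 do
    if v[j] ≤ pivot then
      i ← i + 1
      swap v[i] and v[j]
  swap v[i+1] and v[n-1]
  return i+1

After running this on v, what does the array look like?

pivot=4, i=-1
j=0: 7>4, skip
j=1: 2≤4, i=0, swap(0,1) ⇒ [2, 7, 6, 11, 0, 3, 5, -1, -2, 4]
j=2: 6>4, skip
j=3: 11>4, skip
j=4: 0≤4, i=1, swap(1,4) ⇒ [2, 0, 6, 11, 7, 3, 5, -1, -2, 4]
j=5: 3≤4, i=2, swap(2,5) ⇒ [2, 0, 3, 11, 7, 6, 5, -1, -2, 4]
j=6: 5>4, skip
j=7: -1≤4, i=3, swap(3,7) ⇒ [2, 0, 3, -1, 7, 6, 5, 11, -2, 4]
j=8: -2≤4, i=4, swap(4,8) ⇒ [2, 0, 3, -1, -2, 6, 5, 11, 7, 4]
swap(5,9) ⇒ [2, 0, 3, -1, -2, 4, 5, 11, 7, 6]; return 5

[2, 0, 3, -1, -2, 4, 5, 11, 7, 6]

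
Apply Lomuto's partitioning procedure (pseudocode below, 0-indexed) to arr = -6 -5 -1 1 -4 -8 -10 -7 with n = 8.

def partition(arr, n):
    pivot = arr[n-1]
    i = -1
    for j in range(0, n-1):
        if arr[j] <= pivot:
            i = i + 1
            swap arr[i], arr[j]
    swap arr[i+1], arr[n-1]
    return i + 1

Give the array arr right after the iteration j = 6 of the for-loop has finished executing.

-8 -10 -1 1 -4 -6 -5 -7

pivot=-7, i=-1
j=0: -6>-7, skip
j=1: -5>-7, skip
j=2: -1>-7, skip
j=3: 1>-7, skip
j=4: -4>-7, skip
j=5: -8≤-7, i=0, swap(0,5) ⇒ -8 -5 -1 1 -4 -6 -10 -7
j=6: -10≤-7, i=1, swap(1,6) ⇒ -8 -10 -1 1 -4 -6 -5 -7
(after j=6) arr = -8 -10 -1 1 -4 -6 -5 -7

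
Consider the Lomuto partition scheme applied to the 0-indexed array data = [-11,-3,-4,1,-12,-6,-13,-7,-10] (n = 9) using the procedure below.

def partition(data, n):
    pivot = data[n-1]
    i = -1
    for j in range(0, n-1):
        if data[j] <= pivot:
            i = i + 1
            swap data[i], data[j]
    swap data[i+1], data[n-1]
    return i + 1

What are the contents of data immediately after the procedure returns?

pivot=-10, i=-1
j=0: -11≤-10, i=0, swap(0,0) ⇒ [-11,-3,-4,1,-12,-6,-13,-7,-10]
j=1: -3>-10, skip
j=2: -4>-10, skip
j=3: 1>-10, skip
j=4: -12≤-10, i=1, swap(1,4) ⇒ [-11,-12,-4,1,-3,-6,-13,-7,-10]
j=5: -6>-10, skip
j=6: -13≤-10, i=2, swap(2,6) ⇒ [-11,-12,-13,1,-3,-6,-4,-7,-10]
j=7: -7>-10, skip
swap(3,8) ⇒ [-11,-12,-13,-10,-3,-6,-4,-7,1]; return 3

[-11,-12,-13,-10,-3,-6,-4,-7,1]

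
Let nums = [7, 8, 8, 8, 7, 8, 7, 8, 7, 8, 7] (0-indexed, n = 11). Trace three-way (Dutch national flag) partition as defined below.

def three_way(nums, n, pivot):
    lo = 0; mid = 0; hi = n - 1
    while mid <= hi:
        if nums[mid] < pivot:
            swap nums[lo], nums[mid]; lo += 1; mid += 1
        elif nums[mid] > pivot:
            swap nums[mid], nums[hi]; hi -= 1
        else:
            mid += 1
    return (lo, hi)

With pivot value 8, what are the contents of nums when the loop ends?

pivot = 8; lo=0, mid=0, hi=10
nums[mid]=7<8: swap nums[0],nums[0]; lo=1,mid=1 → [7, 8, 8, 8, 7, 8, 7, 8, 7, 8, 7]
nums[mid]=8=8: mid=2
nums[mid]=8=8: mid=3
nums[mid]=8=8: mid=4
nums[mid]=7<8: swap nums[1],nums[4]; lo=2,mid=5 → [7, 7, 8, 8, 8, 8, 7, 8, 7, 8, 7]
nums[mid]=8=8: mid=6
nums[mid]=7<8: swap nums[2],nums[6]; lo=3,mid=7 → [7, 7, 7, 8, 8, 8, 8, 8, 7, 8, 7]
nums[mid]=8=8: mid=8
nums[mid]=7<8: swap nums[3],nums[8]; lo=4,mid=9 → [7, 7, 7, 7, 8, 8, 8, 8, 8, 8, 7]
nums[mid]=8=8: mid=10
nums[mid]=7<8: swap nums[4],nums[10]; lo=5,mid=11 → [7, 7, 7, 7, 7, 8, 8, 8, 8, 8, 8]
end: lo=5, hi=10; nums = [7, 7, 7, 7, 7, 8, 8, 8, 8, 8, 8]

[7, 7, 7, 7, 7, 8, 8, 8, 8, 8, 8]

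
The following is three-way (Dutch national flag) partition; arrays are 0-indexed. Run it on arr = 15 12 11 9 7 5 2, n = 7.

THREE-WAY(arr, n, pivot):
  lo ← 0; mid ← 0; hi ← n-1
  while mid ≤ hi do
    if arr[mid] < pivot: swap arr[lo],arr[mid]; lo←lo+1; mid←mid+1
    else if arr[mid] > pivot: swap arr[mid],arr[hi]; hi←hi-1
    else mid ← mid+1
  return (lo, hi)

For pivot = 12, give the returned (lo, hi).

(5, 5)

pivot = 12; lo=0, mid=0, hi=6
arr[mid]=15>12: swap arr[0],arr[6]; hi=5 → 2 12 11 9 7 5 15
arr[mid]=2<12: swap arr[0],arr[0]; lo=1,mid=1 → 2 12 11 9 7 5 15
arr[mid]=12=12: mid=2
arr[mid]=11<12: swap arr[1],arr[2]; lo=2,mid=3 → 2 11 12 9 7 5 15
arr[mid]=9<12: swap arr[2],arr[3]; lo=3,mid=4 → 2 11 9 12 7 5 15
arr[mid]=7<12: swap arr[3],arr[4]; lo=4,mid=5 → 2 11 9 7 12 5 15
arr[mid]=5<12: swap arr[4],arr[5]; lo=5,mid=6 → 2 11 9 7 5 12 15
end: lo=5, hi=5; arr = 2 11 9 7 5 12 15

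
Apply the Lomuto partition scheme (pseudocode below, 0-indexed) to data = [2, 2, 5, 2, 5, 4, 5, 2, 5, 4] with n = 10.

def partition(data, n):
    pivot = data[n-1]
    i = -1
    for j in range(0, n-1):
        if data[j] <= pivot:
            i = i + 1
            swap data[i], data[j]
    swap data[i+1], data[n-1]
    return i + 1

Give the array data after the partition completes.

[2, 2, 2, 4, 2, 4, 5, 5, 5, 5]

pivot = data[9] = 4; i = -1
j=0: data[0]=2 ≤ 4 → i=0, swap data[0],data[0] (no change) → [2, 2, 5, 2, 5, 4, 5, 2, 5, 4]
j=1: data[1]=2 ≤ 4 → i=1, swap data[1],data[1] (no change) → [2, 2, 5, 2, 5, 4, 5, 2, 5, 4]
j=2: data[2]=5 > 4 → no swap
j=3: data[3]=2 ≤ 4 → i=2, swap data[2],data[3] → [2, 2, 2, 5, 5, 4, 5, 2, 5, 4]
j=4: data[4]=5 > 4 → no swap
j=5: data[5]=4 ≤ 4 → i=3, swap data[3],data[5] → [2, 2, 2, 4, 5, 5, 5, 2, 5, 4]
j=6: data[6]=5 > 4 → no swap
j=7: data[7]=2 ≤ 4 → i=4, swap data[4],data[7] → [2, 2, 2, 4, 2, 5, 5, 5, 5, 4]
j=8: data[8]=5 > 4 → no swap
final swap data[5],data[9] → [2, 2, 2, 4, 2, 4, 5, 5, 5, 5]; return 5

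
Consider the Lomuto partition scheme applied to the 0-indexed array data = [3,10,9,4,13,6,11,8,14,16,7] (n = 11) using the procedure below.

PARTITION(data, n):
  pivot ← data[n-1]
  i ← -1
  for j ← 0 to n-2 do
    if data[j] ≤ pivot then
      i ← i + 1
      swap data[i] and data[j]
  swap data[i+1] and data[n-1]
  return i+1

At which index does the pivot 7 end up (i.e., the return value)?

3

pivot = data[10] = 7; i = -1
j=0: data[0]=3 ≤ 7 → i=0, swap data[0],data[0] (no change) → [3,10,9,4,13,6,11,8,14,16,7]
j=1: data[1]=10 > 7 → no swap
j=2: data[2]=9 > 7 → no swap
j=3: data[3]=4 ≤ 7 → i=1, swap data[1],data[3] → [3,4,9,10,13,6,11,8,14,16,7]
j=4: data[4]=13 > 7 → no swap
j=5: data[5]=6 ≤ 7 → i=2, swap data[2],data[5] → [3,4,6,10,13,9,11,8,14,16,7]
j=6: data[6]=11 > 7 → no swap
j=7: data[7]=8 > 7 → no swap
j=8: data[8]=14 > 7 → no swap
j=9: data[9]=16 > 7 → no swap
final swap data[3],data[10] → [3,4,6,7,13,9,11,8,14,16,10]; return 3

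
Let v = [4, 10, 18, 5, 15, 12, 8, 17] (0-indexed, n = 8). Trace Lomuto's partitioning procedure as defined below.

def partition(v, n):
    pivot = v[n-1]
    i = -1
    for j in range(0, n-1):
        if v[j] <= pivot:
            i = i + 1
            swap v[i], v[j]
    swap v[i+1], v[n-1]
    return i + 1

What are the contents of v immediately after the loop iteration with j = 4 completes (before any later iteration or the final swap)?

pivot=17, i=-1
j=0: 4≤17, i=0, swap(0,0) ⇒ [4, 10, 18, 5, 15, 12, 8, 17]
j=1: 10≤17, i=1, swap(1,1) ⇒ [4, 10, 18, 5, 15, 12, 8, 17]
j=2: 18>17, skip
j=3: 5≤17, i=2, swap(2,3) ⇒ [4, 10, 5, 18, 15, 12, 8, 17]
j=4: 15≤17, i=3, swap(3,4) ⇒ [4, 10, 5, 15, 18, 12, 8, 17]
(after j=4) v = [4, 10, 5, 15, 18, 12, 8, 17]

[4, 10, 5, 15, 18, 12, 8, 17]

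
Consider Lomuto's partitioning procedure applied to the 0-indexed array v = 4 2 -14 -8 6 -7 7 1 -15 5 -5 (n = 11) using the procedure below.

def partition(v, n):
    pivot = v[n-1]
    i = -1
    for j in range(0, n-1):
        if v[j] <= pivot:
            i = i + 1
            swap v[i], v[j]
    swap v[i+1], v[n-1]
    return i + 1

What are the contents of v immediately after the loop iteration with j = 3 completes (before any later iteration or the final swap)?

pivot=-5, i=-1
j=0: 4>-5, skip
j=1: 2>-5, skip
j=2: -14≤-5, i=0, swap(0,2) ⇒ -14 2 4 -8 6 -7 7 1 -15 5 -5
j=3: -8≤-5, i=1, swap(1,3) ⇒ -14 -8 4 2 6 -7 7 1 -15 5 -5
(after j=3) v = -14 -8 4 2 6 -7 7 1 -15 5 -5

-14 -8 4 2 6 -7 7 1 -15 5 -5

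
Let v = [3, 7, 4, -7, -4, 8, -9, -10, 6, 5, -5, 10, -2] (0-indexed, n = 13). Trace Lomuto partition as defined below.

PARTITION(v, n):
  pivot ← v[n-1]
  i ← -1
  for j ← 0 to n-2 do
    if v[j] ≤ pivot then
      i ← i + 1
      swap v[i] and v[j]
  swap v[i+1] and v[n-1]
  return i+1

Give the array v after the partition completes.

[-7, -4, -9, -10, -5, -2, 4, 3, 6, 5, 7, 10, 8]

pivot = v[12] = -2; i = -1
j=0: v[0]=3 > -2 → no swap
j=1: v[1]=7 > -2 → no swap
j=2: v[2]=4 > -2 → no swap
j=3: v[3]=-7 ≤ -2 → i=0, swap v[0],v[3] → [-7, 7, 4, 3, -4, 8, -9, -10, 6, 5, -5, 10, -2]
j=4: v[4]=-4 ≤ -2 → i=1, swap v[1],v[4] → [-7, -4, 4, 3, 7, 8, -9, -10, 6, 5, -5, 10, -2]
j=5: v[5]=8 > -2 → no swap
j=6: v[6]=-9 ≤ -2 → i=2, swap v[2],v[6] → [-7, -4, -9, 3, 7, 8, 4, -10, 6, 5, -5, 10, -2]
j=7: v[7]=-10 ≤ -2 → i=3, swap v[3],v[7] → [-7, -4, -9, -10, 7, 8, 4, 3, 6, 5, -5, 10, -2]
j=8: v[8]=6 > -2 → no swap
j=9: v[9]=5 > -2 → no swap
j=10: v[10]=-5 ≤ -2 → i=4, swap v[4],v[10] → [-7, -4, -9, -10, -5, 8, 4, 3, 6, 5, 7, 10, -2]
j=11: v[11]=10 > -2 → no swap
final swap v[5],v[12] → [-7, -4, -9, -10, -5, -2, 4, 3, 6, 5, 7, 10, 8]; return 5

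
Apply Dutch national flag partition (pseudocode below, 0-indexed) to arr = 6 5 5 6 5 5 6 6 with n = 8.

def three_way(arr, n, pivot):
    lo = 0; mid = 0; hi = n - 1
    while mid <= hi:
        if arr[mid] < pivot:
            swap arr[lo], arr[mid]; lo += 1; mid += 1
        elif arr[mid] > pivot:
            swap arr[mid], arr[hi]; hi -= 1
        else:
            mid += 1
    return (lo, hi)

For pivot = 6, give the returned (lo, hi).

(4, 7)

lo=0 mid=0 hi=7
6=6: mid=1
5<6: swap(0,1), lo=1 mid=2 ⇒ 5 6 5 6 5 5 6 6
5<6: swap(1,2), lo=2 mid=3 ⇒ 5 5 6 6 5 5 6 6
6=6: mid=4
5<6: swap(2,4), lo=3 mid=5 ⇒ 5 5 5 6 6 5 6 6
5<6: swap(3,5), lo=4 mid=6 ⇒ 5 5 5 5 6 6 6 6
6=6: mid=7
6=6: mid=8
done. lo=4 hi=7; arr=5 5 5 5 6 6 6 6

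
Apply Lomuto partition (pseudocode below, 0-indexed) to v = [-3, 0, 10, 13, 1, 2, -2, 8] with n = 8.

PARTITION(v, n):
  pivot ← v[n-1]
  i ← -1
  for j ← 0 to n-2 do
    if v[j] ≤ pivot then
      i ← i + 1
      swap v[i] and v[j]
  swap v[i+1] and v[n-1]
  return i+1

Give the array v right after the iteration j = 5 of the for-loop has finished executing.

[-3, 0, 1, 2, 10, 13, -2, 8]

pivot=8, i=-1
j=0: -3≤8, i=0, swap(0,0) ⇒ [-3, 0, 10, 13, 1, 2, -2, 8]
j=1: 0≤8, i=1, swap(1,1) ⇒ [-3, 0, 10, 13, 1, 2, -2, 8]
j=2: 10>8, skip
j=3: 13>8, skip
j=4: 1≤8, i=2, swap(2,4) ⇒ [-3, 0, 1, 13, 10, 2, -2, 8]
j=5: 2≤8, i=3, swap(3,5) ⇒ [-3, 0, 1, 2, 10, 13, -2, 8]
(after j=5) v = [-3, 0, 1, 2, 10, 13, -2, 8]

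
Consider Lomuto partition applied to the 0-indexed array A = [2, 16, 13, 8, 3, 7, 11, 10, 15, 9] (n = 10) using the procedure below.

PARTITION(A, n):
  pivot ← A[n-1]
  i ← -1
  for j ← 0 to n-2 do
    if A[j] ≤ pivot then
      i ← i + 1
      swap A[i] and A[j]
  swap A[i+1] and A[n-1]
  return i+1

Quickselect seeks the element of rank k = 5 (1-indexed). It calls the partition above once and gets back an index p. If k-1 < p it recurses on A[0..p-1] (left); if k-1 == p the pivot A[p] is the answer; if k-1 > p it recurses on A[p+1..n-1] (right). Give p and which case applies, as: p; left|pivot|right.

4; pivot

pivot=9, i=-1
j=0: 2≤9, i=0, swap(0,0) ⇒ [2, 16, 13, 8, 3, 7, 11, 10, 15, 9]
j=1: 16>9, skip
j=2: 13>9, skip
j=3: 8≤9, i=1, swap(1,3) ⇒ [2, 8, 13, 16, 3, 7, 11, 10, 15, 9]
j=4: 3≤9, i=2, swap(2,4) ⇒ [2, 8, 3, 16, 13, 7, 11, 10, 15, 9]
j=5: 7≤9, i=3, swap(3,5) ⇒ [2, 8, 3, 7, 13, 16, 11, 10, 15, 9]
j=6: 11>9, skip
j=7: 10>9, skip
j=8: 15>9, skip
swap(4,9) ⇒ [2, 8, 3, 7, 9, 16, 11, 10, 15, 13]; return 4
p = 4; k-1 = 4 == 4 ⇒ pivot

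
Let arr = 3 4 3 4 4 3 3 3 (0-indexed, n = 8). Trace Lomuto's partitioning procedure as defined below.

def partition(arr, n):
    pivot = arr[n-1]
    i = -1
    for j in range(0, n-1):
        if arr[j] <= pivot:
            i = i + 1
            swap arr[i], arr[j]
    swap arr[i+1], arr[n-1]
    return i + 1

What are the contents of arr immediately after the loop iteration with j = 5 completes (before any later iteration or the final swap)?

pivot = arr[7] = 3; i = -1
j=0: arr[0]=3 ≤ 3 → i=0, swap arr[0],arr[0] (no change) → 3 4 3 4 4 3 3 3
j=1: arr[1]=4 > 3 → no swap
j=2: arr[2]=3 ≤ 3 → i=1, swap arr[1],arr[2] → 3 3 4 4 4 3 3 3
j=3: arr[3]=4 > 3 → no swap
j=4: arr[4]=4 > 3 → no swap
j=5: arr[5]=3 ≤ 3 → i=2, swap arr[2],arr[5] → 3 3 3 4 4 4 3 3
(after j=5) arr = 3 3 3 4 4 4 3 3

3 3 3 4 4 4 3 3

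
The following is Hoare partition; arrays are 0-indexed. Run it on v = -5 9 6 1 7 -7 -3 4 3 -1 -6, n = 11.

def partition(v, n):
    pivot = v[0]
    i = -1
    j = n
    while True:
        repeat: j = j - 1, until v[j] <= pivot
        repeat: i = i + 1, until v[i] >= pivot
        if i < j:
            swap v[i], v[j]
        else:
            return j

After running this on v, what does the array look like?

pivot = v[0] = -5; i = -1, j = 11
j→10 (v[10]=-6≤-5), i→0 (v[0]=-5≥-5); i<j, swap → -6 9 6 1 7 -7 -3 4 3 -1 -5
j→5 (v[5]=-7≤-5), i→1 (v[1]=9≥-5); i<j, swap → -6 -7 6 1 7 9 -3 4 3 -1 -5
j→1, i→2; i≥j, return j=1. v = -6 -7 6 1 7 9 -3 4 3 -1 -5

-6 -7 6 1 7 9 -3 4 3 -1 -5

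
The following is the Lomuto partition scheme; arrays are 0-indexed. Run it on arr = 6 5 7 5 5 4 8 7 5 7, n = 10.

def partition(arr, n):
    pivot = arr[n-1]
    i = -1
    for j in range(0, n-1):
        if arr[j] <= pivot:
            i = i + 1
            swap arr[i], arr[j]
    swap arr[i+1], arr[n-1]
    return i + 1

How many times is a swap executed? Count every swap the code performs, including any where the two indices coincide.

pivot=7, i=-1
j=0: 6≤7, i=0, swap(0,0) ⇒ 6 5 7 5 5 4 8 7 5 7
j=1: 5≤7, i=1, swap(1,1) ⇒ 6 5 7 5 5 4 8 7 5 7
j=2: 7≤7, i=2, swap(2,2) ⇒ 6 5 7 5 5 4 8 7 5 7
j=3: 5≤7, i=3, swap(3,3) ⇒ 6 5 7 5 5 4 8 7 5 7
j=4: 5≤7, i=4, swap(4,4) ⇒ 6 5 7 5 5 4 8 7 5 7
j=5: 4≤7, i=5, swap(5,5) ⇒ 6 5 7 5 5 4 8 7 5 7
j=6: 8>7, skip
j=7: 7≤7, i=6, swap(6,7) ⇒ 6 5 7 5 5 4 7 8 5 7
j=8: 5≤7, i=7, swap(7,8) ⇒ 6 5 7 5 5 4 7 5 8 7
swap(8,9) ⇒ 6 5 7 5 5 4 7 5 7 8; return 8

9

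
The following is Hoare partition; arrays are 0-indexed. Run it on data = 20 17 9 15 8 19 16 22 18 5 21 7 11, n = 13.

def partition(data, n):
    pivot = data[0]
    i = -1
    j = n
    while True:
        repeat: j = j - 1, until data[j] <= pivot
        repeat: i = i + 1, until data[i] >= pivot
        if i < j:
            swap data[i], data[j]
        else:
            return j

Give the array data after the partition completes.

pivot=20
j stops at 12 (11), i stops at 0 (20); swap ⇒ 11 17 9 15 8 19 16 22 18 5 21 7 20
j stops at 11 (7), i stops at 7 (22); swap ⇒ 11 17 9 15 8 19 16 7 18 5 21 22 20
j stops at 9, i stops at 10; i≥j ⇒ return 9. data=11 17 9 15 8 19 16 7 18 5 21 22 20

11 17 9 15 8 19 16 7 18 5 21 22 20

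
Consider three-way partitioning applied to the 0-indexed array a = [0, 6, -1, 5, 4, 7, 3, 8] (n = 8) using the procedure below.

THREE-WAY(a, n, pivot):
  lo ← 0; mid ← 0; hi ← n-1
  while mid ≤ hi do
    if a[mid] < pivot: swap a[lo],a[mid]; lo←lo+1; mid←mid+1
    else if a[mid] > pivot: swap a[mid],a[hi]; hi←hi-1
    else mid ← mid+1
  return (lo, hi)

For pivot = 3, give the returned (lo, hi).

(2, 2)

pivot = 3; lo=0, mid=0, hi=7
a[mid]=0<3: swap a[0],a[0]; lo=1,mid=1 → [0, 6, -1, 5, 4, 7, 3, 8]
a[mid]=6>3: swap a[1],a[7]; hi=6 → [0, 8, -1, 5, 4, 7, 3, 6]
a[mid]=8>3: swap a[1],a[6]; hi=5 → [0, 3, -1, 5, 4, 7, 8, 6]
a[mid]=3=3: mid=2
a[mid]=-1<3: swap a[1],a[2]; lo=2,mid=3 → [0, -1, 3, 5, 4, 7, 8, 6]
a[mid]=5>3: swap a[3],a[5]; hi=4 → [0, -1, 3, 7, 4, 5, 8, 6]
a[mid]=7>3: swap a[3],a[4]; hi=3 → [0, -1, 3, 4, 7, 5, 8, 6]
a[mid]=4>3: swap a[3],a[3]; hi=2 → [0, -1, 3, 4, 7, 5, 8, 6]
end: lo=2, hi=2; a = [0, -1, 3, 4, 7, 5, 8, 6]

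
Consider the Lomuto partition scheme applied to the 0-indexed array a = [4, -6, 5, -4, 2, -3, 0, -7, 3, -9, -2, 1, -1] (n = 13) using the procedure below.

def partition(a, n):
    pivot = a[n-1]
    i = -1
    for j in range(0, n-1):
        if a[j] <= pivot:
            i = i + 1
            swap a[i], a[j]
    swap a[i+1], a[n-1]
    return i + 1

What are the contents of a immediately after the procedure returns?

pivot=-1, i=-1
j=0: 4>-1, skip
j=1: -6≤-1, i=0, swap(0,1) ⇒ [-6, 4, 5, -4, 2, -3, 0, -7, 3, -9, -2, 1, -1]
j=2: 5>-1, skip
j=3: -4≤-1, i=1, swap(1,3) ⇒ [-6, -4, 5, 4, 2, -3, 0, -7, 3, -9, -2, 1, -1]
j=4: 2>-1, skip
j=5: -3≤-1, i=2, swap(2,5) ⇒ [-6, -4, -3, 4, 2, 5, 0, -7, 3, -9, -2, 1, -1]
j=6: 0>-1, skip
j=7: -7≤-1, i=3, swap(3,7) ⇒ [-6, -4, -3, -7, 2, 5, 0, 4, 3, -9, -2, 1, -1]
j=8: 3>-1, skip
j=9: -9≤-1, i=4, swap(4,9) ⇒ [-6, -4, -3, -7, -9, 5, 0, 4, 3, 2, -2, 1, -1]
j=10: -2≤-1, i=5, swap(5,10) ⇒ [-6, -4, -3, -7, -9, -2, 0, 4, 3, 2, 5, 1, -1]
j=11: 1>-1, skip
swap(6,12) ⇒ [-6, -4, -3, -7, -9, -2, -1, 4, 3, 2, 5, 1, 0]; return 6

[-6, -4, -3, -7, -9, -2, -1, 4, 3, 2, 5, 1, 0]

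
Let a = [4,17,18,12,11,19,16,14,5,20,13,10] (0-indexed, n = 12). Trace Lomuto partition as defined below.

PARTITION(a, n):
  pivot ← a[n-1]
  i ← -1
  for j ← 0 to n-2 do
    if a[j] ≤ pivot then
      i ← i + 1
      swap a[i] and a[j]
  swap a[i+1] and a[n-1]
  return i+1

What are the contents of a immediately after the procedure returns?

[4,5,10,12,11,19,16,14,17,20,13,18]

pivot = a[11] = 10; i = -1
j=0: a[0]=4 ≤ 10 → i=0, swap a[0],a[0] (no change) → [4,17,18,12,11,19,16,14,5,20,13,10]
j=1: a[1]=17 > 10 → no swap
j=2: a[2]=18 > 10 → no swap
j=3: a[3]=12 > 10 → no swap
j=4: a[4]=11 > 10 → no swap
j=5: a[5]=19 > 10 → no swap
j=6: a[6]=16 > 10 → no swap
j=7: a[7]=14 > 10 → no swap
j=8: a[8]=5 ≤ 10 → i=1, swap a[1],a[8] → [4,5,18,12,11,19,16,14,17,20,13,10]
j=9: a[9]=20 > 10 → no swap
j=10: a[10]=13 > 10 → no swap
final swap a[2],a[11] → [4,5,10,12,11,19,16,14,17,20,13,18]; return 2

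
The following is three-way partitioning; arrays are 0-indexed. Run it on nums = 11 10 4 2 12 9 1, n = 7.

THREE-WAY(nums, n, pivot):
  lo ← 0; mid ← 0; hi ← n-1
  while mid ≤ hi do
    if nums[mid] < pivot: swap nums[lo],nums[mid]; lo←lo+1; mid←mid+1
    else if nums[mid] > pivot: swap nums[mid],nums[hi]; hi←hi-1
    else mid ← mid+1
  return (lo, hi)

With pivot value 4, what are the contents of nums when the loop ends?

lo=0 mid=0 hi=6
11>4: swap(0,6), hi=5 ⇒ 1 10 4 2 12 9 11
1<4: swap(0,0), lo=1 mid=1 ⇒ 1 10 4 2 12 9 11
10>4: swap(1,5), hi=4 ⇒ 1 9 4 2 12 10 11
9>4: swap(1,4), hi=3 ⇒ 1 12 4 2 9 10 11
12>4: swap(1,3), hi=2 ⇒ 1 2 4 12 9 10 11
2<4: swap(1,1), lo=2 mid=2 ⇒ 1 2 4 12 9 10 11
4=4: mid=3
done. lo=2 hi=2; nums=1 2 4 12 9 10 11

1 2 4 12 9 10 11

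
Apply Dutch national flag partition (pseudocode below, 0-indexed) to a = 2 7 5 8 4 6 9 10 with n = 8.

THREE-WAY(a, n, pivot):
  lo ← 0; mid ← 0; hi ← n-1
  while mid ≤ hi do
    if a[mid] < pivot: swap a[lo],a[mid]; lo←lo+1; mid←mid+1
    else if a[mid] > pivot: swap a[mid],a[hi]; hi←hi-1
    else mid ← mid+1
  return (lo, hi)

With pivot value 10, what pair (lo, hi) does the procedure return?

pivot = 10; lo=0, mid=0, hi=7
a[mid]=2<10: swap a[0],a[0]; lo=1,mid=1 → 2 7 5 8 4 6 9 10
a[mid]=7<10: swap a[1],a[1]; lo=2,mid=2 → 2 7 5 8 4 6 9 10
a[mid]=5<10: swap a[2],a[2]; lo=3,mid=3 → 2 7 5 8 4 6 9 10
a[mid]=8<10: swap a[3],a[3]; lo=4,mid=4 → 2 7 5 8 4 6 9 10
a[mid]=4<10: swap a[4],a[4]; lo=5,mid=5 → 2 7 5 8 4 6 9 10
a[mid]=6<10: swap a[5],a[5]; lo=6,mid=6 → 2 7 5 8 4 6 9 10
a[mid]=9<10: swap a[6],a[6]; lo=7,mid=7 → 2 7 5 8 4 6 9 10
a[mid]=10=10: mid=8
end: lo=7, hi=7; a = 2 7 5 8 4 6 9 10

(7, 7)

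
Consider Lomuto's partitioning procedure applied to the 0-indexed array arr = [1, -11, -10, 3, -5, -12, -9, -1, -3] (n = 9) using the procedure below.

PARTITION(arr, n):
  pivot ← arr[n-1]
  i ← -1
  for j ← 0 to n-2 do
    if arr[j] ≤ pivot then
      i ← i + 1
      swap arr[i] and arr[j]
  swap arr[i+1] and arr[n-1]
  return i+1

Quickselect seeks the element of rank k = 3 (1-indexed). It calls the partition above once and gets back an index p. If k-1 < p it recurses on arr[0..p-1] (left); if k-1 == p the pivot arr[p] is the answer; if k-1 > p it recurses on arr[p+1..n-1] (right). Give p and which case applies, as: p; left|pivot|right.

pivot=-3, i=-1
j=0: 1>-3, skip
j=1: -11≤-3, i=0, swap(0,1) ⇒ [-11, 1, -10, 3, -5, -12, -9, -1, -3]
j=2: -10≤-3, i=1, swap(1,2) ⇒ [-11, -10, 1, 3, -5, -12, -9, -1, -3]
j=3: 3>-3, skip
j=4: -5≤-3, i=2, swap(2,4) ⇒ [-11, -10, -5, 3, 1, -12, -9, -1, -3]
j=5: -12≤-3, i=3, swap(3,5) ⇒ [-11, -10, -5, -12, 1, 3, -9, -1, -3]
j=6: -9≤-3, i=4, swap(4,6) ⇒ [-11, -10, -5, -12, -9, 3, 1, -1, -3]
j=7: -1>-3, skip
swap(5,8) ⇒ [-11, -10, -5, -12, -9, -3, 1, -1, 3]; return 5
p = 5; k-1 = 2 < 5 ⇒ left

5; left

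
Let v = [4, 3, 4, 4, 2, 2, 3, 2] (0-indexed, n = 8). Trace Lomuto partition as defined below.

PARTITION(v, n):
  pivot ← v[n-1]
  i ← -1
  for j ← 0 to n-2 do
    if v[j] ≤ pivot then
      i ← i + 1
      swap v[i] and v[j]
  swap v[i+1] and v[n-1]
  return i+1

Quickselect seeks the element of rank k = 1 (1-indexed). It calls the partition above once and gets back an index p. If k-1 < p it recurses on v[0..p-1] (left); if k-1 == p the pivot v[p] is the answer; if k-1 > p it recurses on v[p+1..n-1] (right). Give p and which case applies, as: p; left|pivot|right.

pivot=2, i=-1
j=0: 4>2, skip
j=1: 3>2, skip
j=2: 4>2, skip
j=3: 4>2, skip
j=4: 2≤2, i=0, swap(0,4) ⇒ [2, 3, 4, 4, 4, 2, 3, 2]
j=5: 2≤2, i=1, swap(1,5) ⇒ [2, 2, 4, 4, 4, 3, 3, 2]
j=6: 3>2, skip
swap(2,7) ⇒ [2, 2, 2, 4, 4, 3, 3, 4]; return 2
p = 2; k-1 = 0 < 2 ⇒ left

2; left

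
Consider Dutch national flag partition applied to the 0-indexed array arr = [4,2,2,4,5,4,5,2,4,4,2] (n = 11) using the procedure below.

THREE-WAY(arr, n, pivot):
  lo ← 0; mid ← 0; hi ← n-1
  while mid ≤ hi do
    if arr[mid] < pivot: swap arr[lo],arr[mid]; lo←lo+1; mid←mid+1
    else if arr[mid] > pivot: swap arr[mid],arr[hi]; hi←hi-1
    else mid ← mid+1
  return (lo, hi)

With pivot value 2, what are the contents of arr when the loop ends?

lo=0 mid=0 hi=10
4>2: swap(0,10), hi=9 ⇒ [2,2,2,4,5,4,5,2,4,4,4]
2=2: mid=1
2=2: mid=2
2=2: mid=3
4>2: swap(3,9), hi=8 ⇒ [2,2,2,4,5,4,5,2,4,4,4]
4>2: swap(3,8), hi=7 ⇒ [2,2,2,4,5,4,5,2,4,4,4]
4>2: swap(3,7), hi=6 ⇒ [2,2,2,2,5,4,5,4,4,4,4]
2=2: mid=4
5>2: swap(4,6), hi=5 ⇒ [2,2,2,2,5,4,5,4,4,4,4]
5>2: swap(4,5), hi=4 ⇒ [2,2,2,2,4,5,5,4,4,4,4]
4>2: swap(4,4), hi=3 ⇒ [2,2,2,2,4,5,5,4,4,4,4]
done. lo=0 hi=3; arr=[2,2,2,2,4,5,5,4,4,4,4]

[2,2,2,2,4,5,5,4,4,4,4]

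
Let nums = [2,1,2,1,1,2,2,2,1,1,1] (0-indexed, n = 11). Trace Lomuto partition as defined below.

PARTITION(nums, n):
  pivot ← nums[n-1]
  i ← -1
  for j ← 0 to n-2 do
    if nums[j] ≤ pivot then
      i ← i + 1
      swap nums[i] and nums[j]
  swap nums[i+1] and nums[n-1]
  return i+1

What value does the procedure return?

5

pivot=1, i=-1
j=0: 2>1, skip
j=1: 1≤1, i=0, swap(0,1) ⇒ [1,2,2,1,1,2,2,2,1,1,1]
j=2: 2>1, skip
j=3: 1≤1, i=1, swap(1,3) ⇒ [1,1,2,2,1,2,2,2,1,1,1]
j=4: 1≤1, i=2, swap(2,4) ⇒ [1,1,1,2,2,2,2,2,1,1,1]
j=5: 2>1, skip
j=6: 2>1, skip
j=7: 2>1, skip
j=8: 1≤1, i=3, swap(3,8) ⇒ [1,1,1,1,2,2,2,2,2,1,1]
j=9: 1≤1, i=4, swap(4,9) ⇒ [1,1,1,1,1,2,2,2,2,2,1]
swap(5,10) ⇒ [1,1,1,1,1,1,2,2,2,2,2]; return 5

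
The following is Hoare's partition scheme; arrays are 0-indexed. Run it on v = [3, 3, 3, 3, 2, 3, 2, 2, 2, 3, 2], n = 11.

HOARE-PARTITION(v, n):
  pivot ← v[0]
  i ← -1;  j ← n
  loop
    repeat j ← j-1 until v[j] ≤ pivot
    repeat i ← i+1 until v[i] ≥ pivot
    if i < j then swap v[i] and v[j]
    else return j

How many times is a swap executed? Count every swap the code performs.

pivot = v[0] = 3; i = -1, j = 11
j→10 (v[10]=2≤3), i→0 (v[0]=3≥3); i<j, swap → [2, 3, 3, 3, 2, 3, 2, 2, 2, 3, 3]
j→9 (v[9]=3≤3), i→1 (v[1]=3≥3); i<j, swap → [2, 3, 3, 3, 2, 3, 2, 2, 2, 3, 3]
j→8 (v[8]=2≤3), i→2 (v[2]=3≥3); i<j, swap → [2, 3, 2, 3, 2, 3, 2, 2, 3, 3, 3]
j→7 (v[7]=2≤3), i→3 (v[3]=3≥3); i<j, swap → [2, 3, 2, 2, 2, 3, 2, 3, 3, 3, 3]
j→6 (v[6]=2≤3), i→5 (v[5]=3≥3); i<j, swap → [2, 3, 2, 2, 2, 2, 3, 3, 3, 3, 3]
j→5, i→6; i≥j, return j=5. v = [2, 3, 2, 2, 2, 2, 3, 3, 3, 3, 3]

5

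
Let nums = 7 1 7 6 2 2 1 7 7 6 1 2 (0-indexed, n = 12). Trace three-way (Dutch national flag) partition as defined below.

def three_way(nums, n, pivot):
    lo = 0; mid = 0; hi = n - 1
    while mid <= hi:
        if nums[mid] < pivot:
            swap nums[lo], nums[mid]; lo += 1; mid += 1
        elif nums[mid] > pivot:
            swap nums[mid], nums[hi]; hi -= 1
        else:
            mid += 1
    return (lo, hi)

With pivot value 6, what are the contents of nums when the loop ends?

2 1 1 2 2 1 6 6 7 7 7 7

pivot = 6; lo=0, mid=0, hi=11
nums[mid]=7>6: swap nums[0],nums[11]; hi=10 → 2 1 7 6 2 2 1 7 7 6 1 7
nums[mid]=2<6: swap nums[0],nums[0]; lo=1,mid=1 → 2 1 7 6 2 2 1 7 7 6 1 7
nums[mid]=1<6: swap nums[1],nums[1]; lo=2,mid=2 → 2 1 7 6 2 2 1 7 7 6 1 7
nums[mid]=7>6: swap nums[2],nums[10]; hi=9 → 2 1 1 6 2 2 1 7 7 6 7 7
nums[mid]=1<6: swap nums[2],nums[2]; lo=3,mid=3 → 2 1 1 6 2 2 1 7 7 6 7 7
nums[mid]=6=6: mid=4
nums[mid]=2<6: swap nums[3],nums[4]; lo=4,mid=5 → 2 1 1 2 6 2 1 7 7 6 7 7
nums[mid]=2<6: swap nums[4],nums[5]; lo=5,mid=6 → 2 1 1 2 2 6 1 7 7 6 7 7
nums[mid]=1<6: swap nums[5],nums[6]; lo=6,mid=7 → 2 1 1 2 2 1 6 7 7 6 7 7
nums[mid]=7>6: swap nums[7],nums[9]; hi=8 → 2 1 1 2 2 1 6 6 7 7 7 7
nums[mid]=6=6: mid=8
nums[mid]=7>6: swap nums[8],nums[8]; hi=7 → 2 1 1 2 2 1 6 6 7 7 7 7
end: lo=6, hi=7; nums = 2 1 1 2 2 1 6 6 7 7 7 7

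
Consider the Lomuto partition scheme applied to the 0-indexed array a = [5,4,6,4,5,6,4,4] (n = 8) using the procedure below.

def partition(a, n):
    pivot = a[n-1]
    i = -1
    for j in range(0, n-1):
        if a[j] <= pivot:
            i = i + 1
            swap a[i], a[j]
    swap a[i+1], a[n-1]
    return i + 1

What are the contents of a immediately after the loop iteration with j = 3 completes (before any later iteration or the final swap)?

pivot = a[7] = 4; i = -1
j=0: a[0]=5 > 4 → no swap
j=1: a[1]=4 ≤ 4 → i=0, swap a[0],a[1] → [4,5,6,4,5,6,4,4]
j=2: a[2]=6 > 4 → no swap
j=3: a[3]=4 ≤ 4 → i=1, swap a[1],a[3] → [4,4,6,5,5,6,4,4]
(after j=3) a = [4,4,6,5,5,6,4,4]

[4,4,6,5,5,6,4,4]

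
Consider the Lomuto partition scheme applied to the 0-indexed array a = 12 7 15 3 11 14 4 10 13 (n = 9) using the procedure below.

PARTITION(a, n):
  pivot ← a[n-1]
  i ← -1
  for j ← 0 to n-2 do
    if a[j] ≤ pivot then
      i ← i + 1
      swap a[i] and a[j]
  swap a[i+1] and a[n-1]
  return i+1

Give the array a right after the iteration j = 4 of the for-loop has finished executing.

12 7 3 11 15 14 4 10 13

pivot = a[8] = 13; i = -1
j=0: a[0]=12 ≤ 13 → i=0, swap a[0],a[0] (no change) → 12 7 15 3 11 14 4 10 13
j=1: a[1]=7 ≤ 13 → i=1, swap a[1],a[1] (no change) → 12 7 15 3 11 14 4 10 13
j=2: a[2]=15 > 13 → no swap
j=3: a[3]=3 ≤ 13 → i=2, swap a[2],a[3] → 12 7 3 15 11 14 4 10 13
j=4: a[4]=11 ≤ 13 → i=3, swap a[3],a[4] → 12 7 3 11 15 14 4 10 13
(after j=4) a = 12 7 3 11 15 14 4 10 13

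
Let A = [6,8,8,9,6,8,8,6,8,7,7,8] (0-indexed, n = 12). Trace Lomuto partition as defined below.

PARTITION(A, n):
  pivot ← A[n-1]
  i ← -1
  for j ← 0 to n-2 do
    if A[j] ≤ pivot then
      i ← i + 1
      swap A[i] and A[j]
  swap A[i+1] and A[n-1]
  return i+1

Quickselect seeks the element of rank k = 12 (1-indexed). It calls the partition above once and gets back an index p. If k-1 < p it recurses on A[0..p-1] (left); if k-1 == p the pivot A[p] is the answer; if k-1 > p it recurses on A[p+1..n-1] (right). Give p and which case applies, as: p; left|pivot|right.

pivot=8, i=-1
j=0: 6≤8, i=0, swap(0,0) ⇒ [6,8,8,9,6,8,8,6,8,7,7,8]
j=1: 8≤8, i=1, swap(1,1) ⇒ [6,8,8,9,6,8,8,6,8,7,7,8]
j=2: 8≤8, i=2, swap(2,2) ⇒ [6,8,8,9,6,8,8,6,8,7,7,8]
j=3: 9>8, skip
j=4: 6≤8, i=3, swap(3,4) ⇒ [6,8,8,6,9,8,8,6,8,7,7,8]
j=5: 8≤8, i=4, swap(4,5) ⇒ [6,8,8,6,8,9,8,6,8,7,7,8]
j=6: 8≤8, i=5, swap(5,6) ⇒ [6,8,8,6,8,8,9,6,8,7,7,8]
j=7: 6≤8, i=6, swap(6,7) ⇒ [6,8,8,6,8,8,6,9,8,7,7,8]
j=8: 8≤8, i=7, swap(7,8) ⇒ [6,8,8,6,8,8,6,8,9,7,7,8]
j=9: 7≤8, i=8, swap(8,9) ⇒ [6,8,8,6,8,8,6,8,7,9,7,8]
j=10: 7≤8, i=9, swap(9,10) ⇒ [6,8,8,6,8,8,6,8,7,7,9,8]
swap(10,11) ⇒ [6,8,8,6,8,8,6,8,7,7,8,9]; return 10
p = 10; k-1 = 11 > 10 ⇒ right

10; right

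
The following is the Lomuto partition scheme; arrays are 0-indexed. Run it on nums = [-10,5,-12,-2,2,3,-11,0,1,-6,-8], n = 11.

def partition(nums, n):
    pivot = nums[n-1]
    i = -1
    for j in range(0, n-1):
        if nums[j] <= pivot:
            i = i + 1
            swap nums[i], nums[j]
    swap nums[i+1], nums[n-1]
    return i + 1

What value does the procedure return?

pivot=-8, i=-1
j=0: -10≤-8, i=0, swap(0,0) ⇒ [-10,5,-12,-2,2,3,-11,0,1,-6,-8]
j=1: 5>-8, skip
j=2: -12≤-8, i=1, swap(1,2) ⇒ [-10,-12,5,-2,2,3,-11,0,1,-6,-8]
j=3: -2>-8, skip
j=4: 2>-8, skip
j=5: 3>-8, skip
j=6: -11≤-8, i=2, swap(2,6) ⇒ [-10,-12,-11,-2,2,3,5,0,1,-6,-8]
j=7: 0>-8, skip
j=8: 1>-8, skip
j=9: -6>-8, skip
swap(3,10) ⇒ [-10,-12,-11,-8,2,3,5,0,1,-6,-2]; return 3

3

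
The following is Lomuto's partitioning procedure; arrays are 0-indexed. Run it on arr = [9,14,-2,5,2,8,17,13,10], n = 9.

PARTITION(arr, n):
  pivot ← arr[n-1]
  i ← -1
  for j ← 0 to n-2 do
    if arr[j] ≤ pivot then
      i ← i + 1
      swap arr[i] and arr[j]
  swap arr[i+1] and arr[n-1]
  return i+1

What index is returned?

pivot=10, i=-1
j=0: 9≤10, i=0, swap(0,0) ⇒ [9,14,-2,5,2,8,17,13,10]
j=1: 14>10, skip
j=2: -2≤10, i=1, swap(1,2) ⇒ [9,-2,14,5,2,8,17,13,10]
j=3: 5≤10, i=2, swap(2,3) ⇒ [9,-2,5,14,2,8,17,13,10]
j=4: 2≤10, i=3, swap(3,4) ⇒ [9,-2,5,2,14,8,17,13,10]
j=5: 8≤10, i=4, swap(4,5) ⇒ [9,-2,5,2,8,14,17,13,10]
j=6: 17>10, skip
j=7: 13>10, skip
swap(5,8) ⇒ [9,-2,5,2,8,10,17,13,14]; return 5

5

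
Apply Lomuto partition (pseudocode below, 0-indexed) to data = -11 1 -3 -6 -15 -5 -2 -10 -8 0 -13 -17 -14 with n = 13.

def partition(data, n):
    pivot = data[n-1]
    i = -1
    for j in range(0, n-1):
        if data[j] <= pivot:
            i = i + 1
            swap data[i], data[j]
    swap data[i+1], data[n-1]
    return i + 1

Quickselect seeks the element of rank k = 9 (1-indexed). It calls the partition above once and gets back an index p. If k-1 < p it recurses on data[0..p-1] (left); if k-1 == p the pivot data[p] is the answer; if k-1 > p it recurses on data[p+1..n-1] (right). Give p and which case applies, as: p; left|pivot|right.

2; right

pivot=-14, i=-1
j=0: -11>-14, skip
j=1: 1>-14, skip
j=2: -3>-14, skip
j=3: -6>-14, skip
j=4: -15≤-14, i=0, swap(0,4) ⇒ -15 1 -3 -6 -11 -5 -2 -10 -8 0 -13 -17 -14
j=5: -5>-14, skip
j=6: -2>-14, skip
j=7: -10>-14, skip
j=8: -8>-14, skip
j=9: 0>-14, skip
j=10: -13>-14, skip
j=11: -17≤-14, i=1, swap(1,11) ⇒ -15 -17 -3 -6 -11 -5 -2 -10 -8 0 -13 1 -14
swap(2,12) ⇒ -15 -17 -14 -6 -11 -5 -2 -10 -8 0 -13 1 -3; return 2
p = 2; k-1 = 8 > 2 ⇒ right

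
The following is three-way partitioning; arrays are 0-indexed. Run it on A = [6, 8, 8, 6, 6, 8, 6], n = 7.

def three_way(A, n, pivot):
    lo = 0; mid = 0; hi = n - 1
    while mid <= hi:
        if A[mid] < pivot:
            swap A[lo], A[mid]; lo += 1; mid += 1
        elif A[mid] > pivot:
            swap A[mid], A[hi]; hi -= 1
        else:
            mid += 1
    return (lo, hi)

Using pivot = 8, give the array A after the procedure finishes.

pivot = 8; lo=0, mid=0, hi=6
A[mid]=6<8: swap A[0],A[0]; lo=1,mid=1 → [6, 8, 8, 6, 6, 8, 6]
A[mid]=8=8: mid=2
A[mid]=8=8: mid=3
A[mid]=6<8: swap A[1],A[3]; lo=2,mid=4 → [6, 6, 8, 8, 6, 8, 6]
A[mid]=6<8: swap A[2],A[4]; lo=3,mid=5 → [6, 6, 6, 8, 8, 8, 6]
A[mid]=8=8: mid=6
A[mid]=6<8: swap A[3],A[6]; lo=4,mid=7 → [6, 6, 6, 6, 8, 8, 8]
end: lo=4, hi=6; A = [6, 6, 6, 6, 8, 8, 8]

[6, 6, 6, 6, 8, 8, 8]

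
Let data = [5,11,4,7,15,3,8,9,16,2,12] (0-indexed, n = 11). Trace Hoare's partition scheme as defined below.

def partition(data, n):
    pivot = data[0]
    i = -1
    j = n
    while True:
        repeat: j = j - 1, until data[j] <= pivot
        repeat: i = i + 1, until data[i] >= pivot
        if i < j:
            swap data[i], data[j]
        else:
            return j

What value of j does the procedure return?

2

pivot=5
j stops at 9 (2), i stops at 0 (5); swap ⇒ [2,11,4,7,15,3,8,9,16,5,12]
j stops at 5 (3), i stops at 1 (11); swap ⇒ [2,3,4,7,15,11,8,9,16,5,12]
j stops at 2, i stops at 3; i≥j ⇒ return 2. data=[2,3,4,7,15,11,8,9,16,5,12]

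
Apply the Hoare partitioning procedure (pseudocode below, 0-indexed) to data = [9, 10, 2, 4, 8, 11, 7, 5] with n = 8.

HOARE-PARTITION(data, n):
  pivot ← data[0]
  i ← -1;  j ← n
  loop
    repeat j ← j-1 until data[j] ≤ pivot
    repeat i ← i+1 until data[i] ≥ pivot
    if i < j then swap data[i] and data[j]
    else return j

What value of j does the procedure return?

pivot = data[0] = 9; i = -1, j = 8
j→7 (data[7]=5≤9), i→0 (data[0]=9≥9); i<j, swap → [5, 10, 2, 4, 8, 11, 7, 9]
j→6 (data[6]=7≤9), i→1 (data[1]=10≥9); i<j, swap → [5, 7, 2, 4, 8, 11, 10, 9]
j→4, i→5; i≥j, return j=4. data = [5, 7, 2, 4, 8, 11, 10, 9]

4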